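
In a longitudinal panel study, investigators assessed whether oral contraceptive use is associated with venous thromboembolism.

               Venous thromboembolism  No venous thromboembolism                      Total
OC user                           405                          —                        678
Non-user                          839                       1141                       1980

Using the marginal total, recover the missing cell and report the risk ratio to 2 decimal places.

1.41

The missing cell is in the exposed row: 678 − 405 = 273.
So a = 405, b = 273, c = 839, d = 1141.
RR = [a/(a+b)] / [c/(c+d)] = (405/678) / (839/1980) = 0.59735/0.42374 = 1.40971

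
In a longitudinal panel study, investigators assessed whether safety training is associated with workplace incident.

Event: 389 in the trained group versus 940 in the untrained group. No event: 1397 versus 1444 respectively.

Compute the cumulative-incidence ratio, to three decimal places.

From the description: a = 389, b = 1397, c = 940, d = 1444.
Risk in exposed = 389/1786 = 0.21781; risk in unexposed = 940/2384 = 0.39430.
RR = 0.21781 / 0.39430 = 0.55239
The risk is 45% lower among the exposed than among the unexposed.

0.552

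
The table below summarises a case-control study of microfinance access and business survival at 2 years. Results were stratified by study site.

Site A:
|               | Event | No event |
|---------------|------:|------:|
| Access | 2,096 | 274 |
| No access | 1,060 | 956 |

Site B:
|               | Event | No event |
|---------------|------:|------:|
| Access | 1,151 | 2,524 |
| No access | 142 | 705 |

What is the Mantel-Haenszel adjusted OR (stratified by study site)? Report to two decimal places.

OR_MH = Σ(aᵢdᵢ/nᵢ) / Σ(bᵢcᵢ/nᵢ), where nᵢ is the stratum total.
Stratum 1 (Site A): n = 4386; a·d/n = 2096·956/4386 = 456.8573; b·c/n = 274·1060/4386 = 66.2198
Stratum 2 (Site B): n = 4522; a·d/n = 1151·705/4522 = 179.4460; b·c/n = 2524·142/4522 = 79.2587
OR_MH = (456.8573 + 179.4460) / (66.2198 + 79.2587) = 636.3033 / 145.4785 = 4.37386

4.37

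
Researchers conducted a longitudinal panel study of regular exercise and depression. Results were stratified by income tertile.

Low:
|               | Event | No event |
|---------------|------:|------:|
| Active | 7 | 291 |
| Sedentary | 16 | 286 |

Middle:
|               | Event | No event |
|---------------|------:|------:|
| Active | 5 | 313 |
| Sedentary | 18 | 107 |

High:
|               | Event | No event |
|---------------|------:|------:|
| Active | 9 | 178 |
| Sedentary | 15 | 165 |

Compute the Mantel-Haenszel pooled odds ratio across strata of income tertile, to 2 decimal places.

0.31

OR_MH = Σ(aᵢdᵢ/nᵢ) / Σ(bᵢcᵢ/nᵢ), where nᵢ is the stratum total.
Stratum 1 (Low): n = 600; a·d/n = 7·286/600 = 3.3367; b·c/n = 291·16/600 = 7.7600
Stratum 2 (Middle): n = 443; a·d/n = 5·107/443 = 1.2077; b·c/n = 313·18/443 = 12.7178
Stratum 3 (High): n = 367; a·d/n = 9·165/367 = 4.0463; b·c/n = 178·15/367 = 7.2752
OR_MH = (3.3367 + 1.2077 + 4.0463) / (7.7600 + 12.7178 + 7.2752) = 8.5907 / 27.7530 = 0.30954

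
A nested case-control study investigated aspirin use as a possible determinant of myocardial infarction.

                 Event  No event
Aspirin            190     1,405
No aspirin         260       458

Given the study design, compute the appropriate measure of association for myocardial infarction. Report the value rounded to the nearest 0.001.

Cells: a = 190, b = 1405, c = 260, d = 458.
This is a nested case-control study: participants were sampled on outcome status, so risks in the source population cannot be estimated directly — relative risk is not valid here. The odds ratio is the appropriate measure.
OR = (a·d)/(b·c) = (190 × 458) / (1405 × 260) = 87020 / 365300 = 0.23822

0.238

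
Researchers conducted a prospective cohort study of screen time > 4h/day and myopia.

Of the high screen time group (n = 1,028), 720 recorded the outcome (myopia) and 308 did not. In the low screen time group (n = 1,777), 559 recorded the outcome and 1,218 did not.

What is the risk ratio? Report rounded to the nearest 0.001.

From the description: a = 720, b = 308, c = 559, d = 1218.
Risk in exposed = 720/1028 = 0.70039; risk in unexposed = 559/1777 = 0.31458.
RR = 0.70039 / 0.31458 = 2.22646
The risk among the exposed is 2.23 times that among the unexposed.

2.226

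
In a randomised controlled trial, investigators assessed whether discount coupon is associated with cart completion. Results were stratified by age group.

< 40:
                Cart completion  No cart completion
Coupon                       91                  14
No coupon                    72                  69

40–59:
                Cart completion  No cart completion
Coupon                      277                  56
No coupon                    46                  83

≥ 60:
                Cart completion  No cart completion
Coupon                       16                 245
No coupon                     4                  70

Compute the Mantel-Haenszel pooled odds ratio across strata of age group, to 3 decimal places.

OR_MH = Σ(aᵢdᵢ/nᵢ) / Σ(bᵢcᵢ/nᵢ), where nᵢ is the stratum total.
Stratum 1 (< 40): n = 246; a·d/n = 91·69/246 = 25.5244; b·c/n = 14·72/246 = 4.0976
Stratum 2 (40–59): n = 462; a·d/n = 277·83/462 = 49.7641; b·c/n = 56·46/462 = 5.5758
Stratum 3 (≥ 60): n = 335; a·d/n = 16·70/335 = 3.3433; b·c/n = 245·4/335 = 2.9254
OR_MH = (25.5244 + 49.7641 + 3.3433) / (4.0976 + 5.5758 + 2.9254) = 78.6317 / 12.5987 = 6.24126

6.241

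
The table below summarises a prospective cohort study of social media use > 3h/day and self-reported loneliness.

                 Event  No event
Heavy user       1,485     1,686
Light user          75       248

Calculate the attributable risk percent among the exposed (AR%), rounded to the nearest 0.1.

Cells: a = 1485, b = 1686, c = 75, d = 248.
Risk in exposed = 1485/3171 = 0.46831; risk in unexposed = 75/323 = 0.23220.
RR = 0.46831/0.23220 = 2.01684
AR% = (RR − 1)/RR × 100 = (2.01684 − 1)/2.01684 × 100 = 50.4175%

50.4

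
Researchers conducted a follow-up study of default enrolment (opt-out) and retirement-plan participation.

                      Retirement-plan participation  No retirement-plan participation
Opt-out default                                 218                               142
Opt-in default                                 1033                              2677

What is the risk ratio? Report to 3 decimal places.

Cells: a = 218, b = 142, c = 1033, d = 2677.
Risk in exposed = 218/360 = 0.60556; risk in unexposed = 1033/3710 = 0.27844.
RR = 0.60556 / 0.27844 = 2.17484
The risk among the exposed is 2.17 times that among the unexposed.

2.175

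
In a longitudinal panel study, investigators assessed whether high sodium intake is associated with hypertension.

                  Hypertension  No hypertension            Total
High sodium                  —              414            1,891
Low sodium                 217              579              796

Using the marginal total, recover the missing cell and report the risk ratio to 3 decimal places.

The missing cell is in the exposed row: 1891 − 414 = 1477.
So a = 1477, b = 414, c = 217, d = 579.
RR = [a/(a+b)] / [c/(c+d)] = (1477/1891) / (217/796) = 0.78107/0.27261 = 2.86512

2.865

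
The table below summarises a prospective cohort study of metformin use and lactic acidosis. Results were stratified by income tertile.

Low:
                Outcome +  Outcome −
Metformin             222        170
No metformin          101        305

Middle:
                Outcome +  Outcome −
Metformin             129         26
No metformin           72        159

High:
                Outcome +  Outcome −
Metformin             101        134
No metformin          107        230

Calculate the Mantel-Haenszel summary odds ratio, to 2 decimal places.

OR_MH = Σ(aᵢdᵢ/nᵢ) / Σ(bᵢcᵢ/nᵢ), where nᵢ is the stratum total.
Stratum 1 (Low): n = 798; a·d/n = 222·305/798 = 84.8496; b·c/n = 170·101/798 = 21.5163
Stratum 2 (Middle): n = 386; a·d/n = 129·159/386 = 53.1373; b·c/n = 26·72/386 = 4.8497
Stratum 3 (High): n = 572; a·d/n = 101·230/572 = 40.6119; b·c/n = 134·107/572 = 25.0664
OR_MH = (84.8496 + 53.1373 + 40.6119) / (21.5163 + 4.8497 + 25.0664) = 178.5988 / 51.4325 = 3.47249

3.47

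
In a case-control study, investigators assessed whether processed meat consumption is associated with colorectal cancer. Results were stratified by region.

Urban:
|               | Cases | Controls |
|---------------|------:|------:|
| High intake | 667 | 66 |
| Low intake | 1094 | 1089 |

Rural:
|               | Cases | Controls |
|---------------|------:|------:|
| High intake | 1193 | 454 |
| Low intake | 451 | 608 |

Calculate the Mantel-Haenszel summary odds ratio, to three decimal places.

5.149

OR_MH = Σ(aᵢdᵢ/nᵢ) / Σ(bᵢcᵢ/nᵢ), where nᵢ is the stratum total.
Stratum 1 (Urban): n = 2916; a·d/n = 667·1089/2916 = 249.0957; b·c/n = 66·1094/2916 = 24.7613
Stratum 2 (Rural): n = 2706; a·d/n = 1193·608/2706 = 268.0503; b·c/n = 454·451/2706 = 75.6667
OR_MH = (249.0957 + 268.0503) / (24.7613 + 75.6667) = 517.1459 / 100.4280 = 5.14942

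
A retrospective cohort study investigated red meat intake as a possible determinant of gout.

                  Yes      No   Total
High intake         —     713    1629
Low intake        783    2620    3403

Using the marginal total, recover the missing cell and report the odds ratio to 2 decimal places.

4.30

The missing cell is in the exposed row: 1629 − 713 = 916.
So a = 916, b = 713, c = 783, d = 2620.
OR = (a·d)/(b·c) = (916 × 2620) / (713 × 783) = 2399920 / 558279 = 4.29878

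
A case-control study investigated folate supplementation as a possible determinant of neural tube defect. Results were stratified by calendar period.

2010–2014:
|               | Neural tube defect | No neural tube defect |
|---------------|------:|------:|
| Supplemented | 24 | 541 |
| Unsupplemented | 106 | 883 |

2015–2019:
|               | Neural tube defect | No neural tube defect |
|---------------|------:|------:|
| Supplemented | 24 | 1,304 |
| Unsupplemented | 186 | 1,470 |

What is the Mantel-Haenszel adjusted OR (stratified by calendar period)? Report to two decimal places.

OR_MH = Σ(aᵢdᵢ/nᵢ) / Σ(bᵢcᵢ/nᵢ), where nᵢ is the stratum total.
Stratum 1 (2010–2014): n = 1554; a·d/n = 24·883/1554 = 13.6371; b·c/n = 541·106/1554 = 36.9022
Stratum 2 (2015–2019): n = 2984; a·d/n = 24·1470/2984 = 11.8231; b·c/n = 1304·186/2984 = 81.2815
OR_MH = (13.6371 + 11.8231) / (36.9022 + 81.2815) = 25.4601 / 118.1837 = 0.21543

0.22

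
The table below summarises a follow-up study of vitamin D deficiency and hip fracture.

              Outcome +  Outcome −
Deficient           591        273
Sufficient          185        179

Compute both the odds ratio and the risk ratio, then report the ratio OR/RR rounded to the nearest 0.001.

Cells: a = 591, b = 273, c = 185, d = 179.
OR = (591·179)/(273·185) = 105789/50505 = 2.09462
Risk in exposed = 591/864 = 0.68403; risk in unexposed = 185/364 = 0.50824; RR = 1.34587
OR/RR = 2.09462 / 1.34587 = 1.55633
The outcome is not rare, so the OR lies further from 1 than the RR.

1.556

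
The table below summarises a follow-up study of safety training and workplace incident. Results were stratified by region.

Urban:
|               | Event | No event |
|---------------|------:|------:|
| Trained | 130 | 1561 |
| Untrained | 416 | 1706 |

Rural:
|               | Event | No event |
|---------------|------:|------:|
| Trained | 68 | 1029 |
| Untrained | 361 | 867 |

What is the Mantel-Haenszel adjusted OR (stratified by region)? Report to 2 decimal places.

0.25

OR_MH = Σ(aᵢdᵢ/nᵢ) / Σ(bᵢcᵢ/nᵢ), where nᵢ is the stratum total.
Stratum 1 (Urban): n = 3813; a·d/n = 130·1706/3813 = 58.1642; b·c/n = 1561·416/3813 = 170.3058
Stratum 2 (Rural): n = 2325; a·d/n = 68·867/2325 = 25.3574; b·c/n = 1029·361/2325 = 159.7716
OR_MH = (58.1642 + 25.3574) / (170.3058 + 159.7716) = 83.5216 / 330.0774 = 0.25304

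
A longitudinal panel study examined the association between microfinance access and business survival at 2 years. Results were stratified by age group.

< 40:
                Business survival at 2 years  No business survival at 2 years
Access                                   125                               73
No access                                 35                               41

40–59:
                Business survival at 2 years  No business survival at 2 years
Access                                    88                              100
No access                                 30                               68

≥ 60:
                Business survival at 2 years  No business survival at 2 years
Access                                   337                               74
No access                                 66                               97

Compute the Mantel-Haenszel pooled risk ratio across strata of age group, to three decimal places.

1.740

RR_MH = Σ(aᵢ·n₀ᵢ/nᵢ) / Σ(cᵢ·n₁ᵢ/nᵢ), with n₁ᵢ = aᵢ+bᵢ (exposed), n₀ᵢ = cᵢ+dᵢ (unexposed), nᵢ = n₁ᵢ+n₀ᵢ.
Stratum 1 (< 40): n₁ = 198, n₀ = 76, n = 274; a·n₀/n = 125·76/274 = 34.6715; c·n₁/n = 35·198/274 = 25.2920
Stratum 2 (40–59): n₁ = 188, n₀ = 98, n = 286; a·n₀/n = 88·98/286 = 30.1538; c·n₁/n = 30·188/286 = 19.7203
Stratum 3 (≥ 60): n₁ = 411, n₀ = 163, n = 574; a·n₀/n = 337·163/574 = 95.6986; c·n₁/n = 66·411/574 = 47.2578
RR_MH = (34.6715 + 30.1538 + 95.6986) / (25.2920 + 19.7203 + 47.2578) = 160.5240 / 92.2701 = 1.73972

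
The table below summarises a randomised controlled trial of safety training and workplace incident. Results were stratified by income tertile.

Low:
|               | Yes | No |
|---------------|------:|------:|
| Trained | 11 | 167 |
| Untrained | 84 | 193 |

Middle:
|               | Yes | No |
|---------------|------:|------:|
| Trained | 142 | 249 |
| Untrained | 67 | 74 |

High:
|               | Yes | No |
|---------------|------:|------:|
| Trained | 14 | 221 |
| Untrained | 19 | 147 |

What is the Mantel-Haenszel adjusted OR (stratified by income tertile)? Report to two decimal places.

OR_MH = Σ(aᵢdᵢ/nᵢ) / Σ(bᵢcᵢ/nᵢ), where nᵢ is the stratum total.
Stratum 1 (Low): n = 455; a·d/n = 11·193/455 = 4.6659; b·c/n = 167·84/455 = 30.8308
Stratum 2 (Middle): n = 532; a·d/n = 142·74/532 = 19.7519; b·c/n = 249·67/532 = 31.3590
Stratum 3 (High): n = 401; a·d/n = 14·147/401 = 5.1322; b·c/n = 221·19/401 = 10.4713
OR_MH = (4.6659 + 19.7519 + 5.1322) / (30.8308 + 31.3590 + 10.4713) = 29.5500 / 72.6611 = 0.40668

0.41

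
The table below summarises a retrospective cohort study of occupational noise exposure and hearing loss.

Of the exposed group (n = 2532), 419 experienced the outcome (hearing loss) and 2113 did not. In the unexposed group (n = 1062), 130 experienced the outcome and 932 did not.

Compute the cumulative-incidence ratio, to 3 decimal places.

1.352

From the description: a = 419, b = 2113, c = 130, d = 932.
Risk in exposed = 419/2532 = 0.16548; risk in unexposed = 130/1062 = 0.12241.
RR = 0.16548 / 0.12241 = 1.35186
The risk among the exposed is 1.35 times that among the unexposed.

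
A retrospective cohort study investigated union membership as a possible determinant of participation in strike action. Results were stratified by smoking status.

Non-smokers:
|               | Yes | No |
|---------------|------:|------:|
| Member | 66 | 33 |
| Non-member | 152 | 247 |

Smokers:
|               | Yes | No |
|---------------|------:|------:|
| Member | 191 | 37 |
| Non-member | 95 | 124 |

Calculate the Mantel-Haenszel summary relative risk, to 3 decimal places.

RR_MH = Σ(aᵢ·n₀ᵢ/nᵢ) / Σ(cᵢ·n₁ᵢ/nᵢ), with n₁ᵢ = aᵢ+bᵢ (exposed), n₀ᵢ = cᵢ+dᵢ (unexposed), nᵢ = n₁ᵢ+n₀ᵢ.
Stratum 1 (Non-smokers): n₁ = 99, n₀ = 399, n = 498; a·n₀/n = 66·399/498 = 52.8795; c·n₁/n = 152·99/498 = 30.2169
Stratum 2 (Smokers): n₁ = 228, n₀ = 219, n = 447; a·n₀/n = 191·219/447 = 93.5772; c·n₁/n = 95·228/447 = 48.4564
RR_MH = (52.8795 + 93.5772) / (30.2169 + 48.4564) = 146.4567 / 78.6732 = 1.86158

1.862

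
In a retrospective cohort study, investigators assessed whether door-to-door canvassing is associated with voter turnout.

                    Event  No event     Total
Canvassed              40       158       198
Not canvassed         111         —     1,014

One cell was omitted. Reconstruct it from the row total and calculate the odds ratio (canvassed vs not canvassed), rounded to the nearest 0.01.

2.06

The missing cell is in the unexposed row: 1014 − 111 = 903.
So a = 40, b = 158, c = 111, d = 903.
OR = (a·d)/(b·c) = (40 × 903) / (158 × 111) = 36120 / 17538 = 2.05953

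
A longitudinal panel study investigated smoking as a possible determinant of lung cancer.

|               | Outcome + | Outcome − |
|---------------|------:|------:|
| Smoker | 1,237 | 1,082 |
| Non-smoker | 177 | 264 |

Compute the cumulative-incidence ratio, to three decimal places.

1.329

Cells: a = 1237, b = 1082, c = 177, d = 264.
Risk in exposed = 1237/2319 = 0.53342; risk in unexposed = 177/441 = 0.40136.
RR = 0.53342 / 0.40136 = 1.32903
The risk among the exposed is 1.33 times that among the unexposed.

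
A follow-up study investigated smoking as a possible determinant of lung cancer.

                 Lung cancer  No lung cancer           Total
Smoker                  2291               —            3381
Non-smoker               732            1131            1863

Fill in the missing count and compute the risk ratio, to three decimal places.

1.725

The missing cell is in the exposed row: 3381 − 2291 = 1090.
So a = 2291, b = 1090, c = 732, d = 1131.
RR = [a/(a+b)] / [c/(c+d)] = (2291/3381) / (732/1863) = 0.67761/0.39291 = 1.72457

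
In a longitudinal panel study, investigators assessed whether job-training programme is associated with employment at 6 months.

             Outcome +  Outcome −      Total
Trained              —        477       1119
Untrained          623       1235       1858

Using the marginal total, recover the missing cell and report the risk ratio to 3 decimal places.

1.711

The missing cell is in the exposed row: 1119 − 477 = 642.
So a = 642, b = 477, c = 623, d = 1235.
RR = [a/(a+b)] / [c/(c+d)] = (642/1119) / (623/1858) = 0.57373/0.33531 = 1.71105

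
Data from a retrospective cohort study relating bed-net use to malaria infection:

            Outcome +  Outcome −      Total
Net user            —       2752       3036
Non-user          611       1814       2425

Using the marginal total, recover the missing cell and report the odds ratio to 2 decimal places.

0.31

The missing cell is in the exposed row: 3036 − 2752 = 284.
So a = 284, b = 2752, c = 611, d = 1814.
OR = (a·d)/(b·c) = (284 × 1814) / (2752 × 611) = 515176 / 1681472 = 0.30638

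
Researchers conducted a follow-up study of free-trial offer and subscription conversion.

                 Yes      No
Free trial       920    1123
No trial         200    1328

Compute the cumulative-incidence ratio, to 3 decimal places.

3.440

Cells: a = 920, b = 1123, c = 200, d = 1328.
Risk in exposed = 920/2043 = 0.45032; risk in unexposed = 200/1528 = 0.13089.
RR = 0.45032 / 0.13089 = 3.44043
The risk among the exposed is 3.44 times that among the unexposed.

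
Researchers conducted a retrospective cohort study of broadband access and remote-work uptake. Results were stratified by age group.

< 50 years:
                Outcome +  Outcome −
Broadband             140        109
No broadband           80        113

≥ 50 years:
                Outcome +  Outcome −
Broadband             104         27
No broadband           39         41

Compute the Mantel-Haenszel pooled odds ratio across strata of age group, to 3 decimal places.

2.265

OR_MH = Σ(aᵢdᵢ/nᵢ) / Σ(bᵢcᵢ/nᵢ), where nᵢ is the stratum total.
Stratum 1 (< 50 years): n = 442; a·d/n = 140·113/442 = 35.7919; b·c/n = 109·80/442 = 19.7285
Stratum 2 (≥ 50 years): n = 211; a·d/n = 104·41/211 = 20.2085; b·c/n = 27·39/211 = 4.9905
OR_MH = (35.7919 + 20.2085) / (19.7285 + 4.9905) = 56.0004 / 24.7190 = 2.26548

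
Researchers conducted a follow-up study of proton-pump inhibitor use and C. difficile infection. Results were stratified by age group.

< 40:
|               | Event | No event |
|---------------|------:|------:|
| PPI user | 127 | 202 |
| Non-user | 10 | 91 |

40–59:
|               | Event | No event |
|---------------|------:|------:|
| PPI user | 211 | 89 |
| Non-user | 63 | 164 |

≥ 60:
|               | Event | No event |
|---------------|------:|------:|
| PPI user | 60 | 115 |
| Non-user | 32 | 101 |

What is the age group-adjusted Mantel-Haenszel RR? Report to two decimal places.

2.38

RR_MH = Σ(aᵢ·n₀ᵢ/nᵢ) / Σ(cᵢ·n₁ᵢ/nᵢ), with n₁ᵢ = aᵢ+bᵢ (exposed), n₀ᵢ = cᵢ+dᵢ (unexposed), nᵢ = n₁ᵢ+n₀ᵢ.
Stratum 1 (< 40): n₁ = 329, n₀ = 101, n = 430; a·n₀/n = 127·101/430 = 29.8302; c·n₁/n = 10·329/430 = 7.6512
Stratum 2 (40–59): n₁ = 300, n₀ = 227, n = 527; a·n₀/n = 211·227/527 = 90.8861; c·n₁/n = 63·300/527 = 35.8634
Stratum 3 (≥ 60): n₁ = 175, n₀ = 133, n = 308; a·n₀/n = 60·133/308 = 25.9091; c·n₁/n = 32·175/308 = 18.1818
RR_MH = (29.8302 + 90.8861 + 25.9091) / (7.6512 + 35.8634 + 18.1818) = 146.6255 / 61.6964 = 2.37657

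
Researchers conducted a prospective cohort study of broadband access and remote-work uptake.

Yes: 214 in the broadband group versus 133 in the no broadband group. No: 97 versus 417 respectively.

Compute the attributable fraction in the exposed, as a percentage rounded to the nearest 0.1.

64.9

From the description: a = 214, b = 97, c = 133, d = 417.
Risk in exposed = 214/311 = 0.68810; risk in unexposed = 133/550 = 0.24182.
RR = 0.68810/0.24182 = 2.84554
AR% = (RR − 1)/RR × 100 = (2.84554 − 1)/2.84554 × 100 = 64.8573%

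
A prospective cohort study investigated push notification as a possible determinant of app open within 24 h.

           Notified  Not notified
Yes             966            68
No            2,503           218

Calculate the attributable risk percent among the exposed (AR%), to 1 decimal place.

Reading the table with exposure as columns: a = 966 (Notified, case), b = 2503 (Notified, non-case), c = 68 (Not notified, case), d = 218.
Risk in exposed = 966/3469 = 0.27847; risk in unexposed = 68/286 = 0.23776.
RR = 0.27847/0.23776 = 1.17120
AR% = (RR − 1)/RR × 100 = (1.17120 − 1)/1.17120 × 100 = 14.6173%

14.6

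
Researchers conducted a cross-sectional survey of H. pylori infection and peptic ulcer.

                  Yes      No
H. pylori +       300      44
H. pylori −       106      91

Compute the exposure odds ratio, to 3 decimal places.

Cells: a = 300, b = 44, c = 106, d = 91.
OR = (a·d)/(b·c) = (300 × 91) / (44 × 106) = 27300 / 4664 = 5.85334
The odds of peptic ulcer are about 5.85 times as high in the h. pylori + group.

5.853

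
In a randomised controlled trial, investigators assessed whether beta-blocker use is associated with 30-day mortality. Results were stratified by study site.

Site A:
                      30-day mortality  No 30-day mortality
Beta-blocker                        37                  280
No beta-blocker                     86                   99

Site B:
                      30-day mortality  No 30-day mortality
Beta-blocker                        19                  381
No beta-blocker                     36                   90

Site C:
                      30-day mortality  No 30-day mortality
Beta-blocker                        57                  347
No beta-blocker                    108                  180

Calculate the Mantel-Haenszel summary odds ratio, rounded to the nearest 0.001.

OR_MH = Σ(aᵢdᵢ/nᵢ) / Σ(bᵢcᵢ/nᵢ), where nᵢ is the stratum total.
Stratum 1 (Site A): n = 502; a·d/n = 37·99/502 = 7.2968; b·c/n = 280·86/502 = 47.9681
Stratum 2 (Site B): n = 526; a·d/n = 19·90/526 = 3.2510; b·c/n = 381·36/526 = 26.0760
Stratum 3 (Site C): n = 692; a·d/n = 57·180/692 = 14.8266; b·c/n = 347·108/692 = 54.1561
OR_MH = (7.2968 + 3.2510 + 14.8266) / (47.9681 + 26.0760 + 54.1561) = 25.3744 / 128.2002 = 0.19793

0.198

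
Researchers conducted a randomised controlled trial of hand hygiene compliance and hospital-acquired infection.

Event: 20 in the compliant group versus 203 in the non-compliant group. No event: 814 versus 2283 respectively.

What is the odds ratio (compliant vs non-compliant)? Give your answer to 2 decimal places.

From the description: a = 20, b = 814, c = 203, d = 2283.
OR = (a·d)/(b·c) = (20 × 2283) / (814 × 203) = 45660 / 165242 = 0.27632
Exposure is associated with lower odds of hospital-acquired infection (OR = 0.28 < 1).

0.28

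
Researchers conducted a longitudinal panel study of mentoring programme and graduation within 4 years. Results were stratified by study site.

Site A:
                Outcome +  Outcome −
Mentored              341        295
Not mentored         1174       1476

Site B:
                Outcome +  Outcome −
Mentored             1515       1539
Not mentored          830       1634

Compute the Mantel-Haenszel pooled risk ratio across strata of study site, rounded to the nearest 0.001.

1.386

RR_MH = Σ(aᵢ·n₀ᵢ/nᵢ) / Σ(cᵢ·n₁ᵢ/nᵢ), with n₁ᵢ = aᵢ+bᵢ (exposed), n₀ᵢ = cᵢ+dᵢ (unexposed), nᵢ = n₁ᵢ+n₀ᵢ.
Stratum 1 (Site A): n₁ = 636, n₀ = 2650, n = 3286; a·n₀/n = 341·2650/3286 = 275.0000; c·n₁/n = 1174·636/3286 = 227.2258
Stratum 2 (Site B): n₁ = 3054, n₀ = 2464, n = 5518; a·n₀/n = 1515·2464/5518 = 676.5060; c·n₁/n = 830·3054/5518 = 459.3730
RR_MH = (275.0000 + 676.5060) / (227.2258 + 459.3730) = 951.5060 / 686.5988 = 1.38583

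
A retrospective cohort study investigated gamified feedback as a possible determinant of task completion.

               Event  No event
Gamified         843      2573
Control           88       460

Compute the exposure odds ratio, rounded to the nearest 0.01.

Cells: a = 843, b = 2573, c = 88, d = 460.
OR = (a·d)/(b·c) = (843 × 460) / (2573 × 88) = 387780 / 226424 = 1.71263
The odds of task completion are about 1.71 times as high in the gamified group.

1.71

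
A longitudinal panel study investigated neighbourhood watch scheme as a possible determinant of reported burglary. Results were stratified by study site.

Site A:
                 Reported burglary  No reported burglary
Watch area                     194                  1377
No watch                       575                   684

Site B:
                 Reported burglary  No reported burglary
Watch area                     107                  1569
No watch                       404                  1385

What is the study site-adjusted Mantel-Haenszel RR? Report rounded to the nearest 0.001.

0.275

RR_MH = Σ(aᵢ·n₀ᵢ/nᵢ) / Σ(cᵢ·n₁ᵢ/nᵢ), with n₁ᵢ = aᵢ+bᵢ (exposed), n₀ᵢ = cᵢ+dᵢ (unexposed), nᵢ = n₁ᵢ+n₀ᵢ.
Stratum 1 (Site A): n₁ = 1571, n₀ = 1259, n = 2830; a·n₀/n = 194·1259/2830 = 86.3060; c·n₁/n = 575·1571/2830 = 319.1961
Stratum 2 (Site B): n₁ = 1676, n₀ = 1789, n = 3465; a·n₀/n = 107·1789/3465 = 55.2447; c·n₁/n = 404·1676/3465 = 195.4124
RR_MH = (86.3060 + 55.2447) / (319.1961 + 195.4124) = 141.5507 / 514.6085 = 0.27506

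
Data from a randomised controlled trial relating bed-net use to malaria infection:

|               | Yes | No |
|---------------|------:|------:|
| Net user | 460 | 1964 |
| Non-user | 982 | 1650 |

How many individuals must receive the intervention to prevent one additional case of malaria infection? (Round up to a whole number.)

Risk in treated group = 460/2424 = 0.18977; risk in control = 982/2632 = 0.37310.
Absolute risk reduction = 0.37310 − 0.18977 = 0.18333
NNT = 1 / ARR = 1 / 0.18333 = 5.455 → round up → 6

6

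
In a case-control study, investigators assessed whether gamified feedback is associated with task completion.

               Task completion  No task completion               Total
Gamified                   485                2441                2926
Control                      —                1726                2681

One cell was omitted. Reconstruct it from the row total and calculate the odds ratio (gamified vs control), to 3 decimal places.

0.359

The missing cell is in the unexposed row: 2681 − 1726 = 955.
So a = 485, b = 2441, c = 955, d = 1726.
OR = (a·d)/(b·c) = (485 × 1726) / (2441 × 955) = 837110 / 2331155 = 0.35910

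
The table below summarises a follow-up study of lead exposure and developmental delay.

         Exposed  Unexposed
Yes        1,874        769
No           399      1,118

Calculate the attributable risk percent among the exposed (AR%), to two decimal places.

Reading the table with exposure as columns: a = 1874 (Exposed, case), b = 399 (Exposed, non-case), c = 769 (Unexposed, case), d = 1118.
Risk in exposed = 1874/2273 = 0.82446; risk in unexposed = 769/1887 = 0.40753.
RR = 0.82446/0.40753 = 2.02309
AR% = (RR − 1)/RR × 100 = (2.02309 − 1)/2.02309 × 100 = 50.5707%

50.57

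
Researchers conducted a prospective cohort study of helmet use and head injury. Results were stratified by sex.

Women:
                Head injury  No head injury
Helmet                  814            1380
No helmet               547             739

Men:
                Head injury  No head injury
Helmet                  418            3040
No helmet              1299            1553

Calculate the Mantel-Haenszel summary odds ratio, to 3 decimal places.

OR_MH = Σ(aᵢdᵢ/nᵢ) / Σ(bᵢcᵢ/nᵢ), where nᵢ is the stratum total.
Stratum 1 (Women): n = 3480; a·d/n = 814·739/3480 = 172.8580; b·c/n = 1380·547/3480 = 216.9138
Stratum 2 (Men): n = 6310; a·d/n = 418·1553/6310 = 102.8770; b·c/n = 3040·1299/6310 = 625.8257
OR_MH = (172.8580 + 102.8770) / (216.9138 + 625.8257) = 275.7351 / 842.7395 = 0.32719

0.327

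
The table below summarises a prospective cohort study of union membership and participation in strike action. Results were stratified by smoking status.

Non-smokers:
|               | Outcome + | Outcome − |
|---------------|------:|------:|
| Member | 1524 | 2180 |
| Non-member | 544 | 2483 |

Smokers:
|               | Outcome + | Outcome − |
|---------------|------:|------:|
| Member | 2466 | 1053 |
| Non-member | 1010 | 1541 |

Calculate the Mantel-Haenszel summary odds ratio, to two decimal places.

3.38

OR_MH = Σ(aᵢdᵢ/nᵢ) / Σ(bᵢcᵢ/nᵢ), where nᵢ is the stratum total.
Stratum 1 (Non-smokers): n = 6731; a·d/n = 1524·2483/6731 = 562.1887; b·c/n = 2180·544/6731 = 176.1878
Stratum 2 (Smokers): n = 6070; a·d/n = 2466·1541/6070 = 626.0471; b·c/n = 1053·1010/6070 = 175.2109
OR_MH = (562.1887 + 626.0471) / (176.1878 + 175.2109) = 1188.2358 / 351.3987 = 3.38145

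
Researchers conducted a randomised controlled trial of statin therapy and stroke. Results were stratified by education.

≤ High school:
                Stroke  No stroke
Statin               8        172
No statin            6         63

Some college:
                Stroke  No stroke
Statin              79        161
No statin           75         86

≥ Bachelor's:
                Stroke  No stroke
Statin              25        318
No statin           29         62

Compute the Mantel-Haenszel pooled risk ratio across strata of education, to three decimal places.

RR_MH = Σ(aᵢ·n₀ᵢ/nᵢ) / Σ(cᵢ·n₁ᵢ/nᵢ), with n₁ᵢ = aᵢ+bᵢ (exposed), n₀ᵢ = cᵢ+dᵢ (unexposed), nᵢ = n₁ᵢ+n₀ᵢ.
Stratum 1 (≤ High school): n₁ = 180, n₀ = 69, n = 249; a·n₀/n = 8·69/249 = 2.2169; c·n₁/n = 6·180/249 = 4.3373
Stratum 2 (Some college): n₁ = 240, n₀ = 161, n = 401; a·n₀/n = 79·161/401 = 31.7182; c·n₁/n = 75·240/401 = 44.8878
Stratum 3 (≥ Bachelor's): n₁ = 343, n₀ = 91, n = 434; a·n₀/n = 25·91/434 = 5.2419; c·n₁/n = 29·343/434 = 22.9194
RR_MH = (2.2169 + 31.7182 + 5.2419) / (4.3373 + 44.8878 + 22.9194) = 39.1770 / 72.1445 = 0.54304

0.543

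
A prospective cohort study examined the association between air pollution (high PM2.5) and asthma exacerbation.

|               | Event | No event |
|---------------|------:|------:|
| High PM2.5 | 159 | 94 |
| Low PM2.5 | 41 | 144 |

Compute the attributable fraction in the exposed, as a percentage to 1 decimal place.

Cells: a = 159, b = 94, c = 41, d = 144.
Risk in exposed = 159/253 = 0.62846; risk in unexposed = 41/185 = 0.22162.
RR = 0.62846/0.22162 = 2.83573
AR% = (RR − 1)/RR × 100 = (2.83573 − 1)/2.83573 × 100 = 64.7357%

64.7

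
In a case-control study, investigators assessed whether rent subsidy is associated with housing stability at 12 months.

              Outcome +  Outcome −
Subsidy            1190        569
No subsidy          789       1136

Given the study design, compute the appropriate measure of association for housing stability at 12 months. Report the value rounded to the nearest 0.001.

Cells: a = 1190, b = 569, c = 789, d = 1136.
This is a case-control study: participants were sampled on outcome status, so risks in the source population cannot be estimated directly — relative risk is not valid here. The odds ratio is the appropriate measure.
OR = (a·d)/(b·c) = (1190 × 1136) / (569 × 789) = 1351840 / 448941 = 3.01118

3.011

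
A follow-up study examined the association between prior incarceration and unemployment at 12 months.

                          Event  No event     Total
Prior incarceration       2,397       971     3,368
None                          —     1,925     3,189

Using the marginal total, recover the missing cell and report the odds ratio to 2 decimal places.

3.76

The missing cell is in the unexposed row: 3189 − 1925 = 1264.
So a = 2397, b = 971, c = 1264, d = 1925.
OR = (a·d)/(b·c) = (2397 × 1925) / (971 × 1264) = 4614225 / 1227344 = 3.75952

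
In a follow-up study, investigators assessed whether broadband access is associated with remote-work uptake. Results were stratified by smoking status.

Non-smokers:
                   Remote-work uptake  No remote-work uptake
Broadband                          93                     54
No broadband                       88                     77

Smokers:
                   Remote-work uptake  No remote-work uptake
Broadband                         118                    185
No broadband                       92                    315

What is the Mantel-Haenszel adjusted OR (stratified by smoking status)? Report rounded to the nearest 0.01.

1.92

OR_MH = Σ(aᵢdᵢ/nᵢ) / Σ(bᵢcᵢ/nᵢ), where nᵢ is the stratum total.
Stratum 1 (Non-smokers): n = 312; a·d/n = 93·77/312 = 22.9519; b·c/n = 54·88/312 = 15.2308
Stratum 2 (Smokers): n = 710; a·d/n = 118·315/710 = 52.3521; b·c/n = 185·92/710 = 23.9718
OR_MH = (22.9519 + 52.3521) / (15.2308 + 23.9718) = 75.3040 / 39.2026 = 1.92089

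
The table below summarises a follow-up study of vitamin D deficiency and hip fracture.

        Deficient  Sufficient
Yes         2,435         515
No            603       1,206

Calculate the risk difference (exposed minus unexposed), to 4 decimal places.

Reading the table with exposure as columns: a = 2435 (Deficient, case), b = 603 (Deficient, non-case), c = 515 (Sufficient, case), d = 1206.
Risk in exposed = 2435/3038 = 0.801514; risk in unexposed = 515/1721 = 0.299245.
Risk difference = 0.801514 − 0.299245 = 0.502270

0.5023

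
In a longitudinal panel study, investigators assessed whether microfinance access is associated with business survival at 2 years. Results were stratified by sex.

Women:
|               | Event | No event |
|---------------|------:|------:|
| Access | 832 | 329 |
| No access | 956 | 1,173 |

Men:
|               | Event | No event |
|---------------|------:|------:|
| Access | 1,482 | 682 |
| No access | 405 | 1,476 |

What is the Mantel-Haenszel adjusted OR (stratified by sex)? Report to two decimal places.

5.11

OR_MH = Σ(aᵢdᵢ/nᵢ) / Σ(bᵢcᵢ/nᵢ), where nᵢ is the stratum total.
Stratum 1 (Women): n = 3290; a·d/n = 832·1173/3290 = 296.6371; b·c/n = 329·956/3290 = 95.6000
Stratum 2 (Men): n = 4045; a·d/n = 1482·1476/4045 = 540.7743; b·c/n = 682·405/4045 = 68.2843
OR_MH = (296.6371 + 540.7743) / (95.6000 + 68.2843) = 837.4114 / 163.8843 = 5.10977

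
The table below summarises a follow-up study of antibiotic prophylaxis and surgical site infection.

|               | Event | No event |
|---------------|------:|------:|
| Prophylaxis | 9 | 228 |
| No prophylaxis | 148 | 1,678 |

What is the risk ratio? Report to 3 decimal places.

Cells: a = 9, b = 228, c = 148, d = 1678.
Risk in exposed = 9/237 = 0.03797; risk in unexposed = 148/1826 = 0.08105.
RR = 0.03797 / 0.08105 = 0.46853
The risk is 53% lower among the exposed than among the unexposed.

0.469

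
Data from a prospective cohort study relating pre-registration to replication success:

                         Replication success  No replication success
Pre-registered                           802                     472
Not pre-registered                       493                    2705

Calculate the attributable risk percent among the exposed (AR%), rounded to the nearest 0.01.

Cells: a = 802, b = 472, c = 493, d = 2705.
Risk in exposed = 802/1274 = 0.62951; risk in unexposed = 493/3198 = 0.15416.
RR = 0.62951/0.15416 = 4.08354
AR% = (RR − 1)/RR × 100 = (4.08354 − 1)/4.08354 × 100 = 75.5114%

75.51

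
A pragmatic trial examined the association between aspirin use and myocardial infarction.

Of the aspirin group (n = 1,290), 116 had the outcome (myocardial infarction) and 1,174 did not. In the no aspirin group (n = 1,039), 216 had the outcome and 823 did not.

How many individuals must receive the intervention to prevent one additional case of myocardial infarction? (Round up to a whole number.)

9

Risk in treated group = 116/1290 = 0.08992; risk in control = 216/1039 = 0.20789.
Absolute risk reduction = 0.20789 − 0.08992 = 0.11797
NNT = 1 / ARR = 1 / 0.11797 = 8.477 → round up → 9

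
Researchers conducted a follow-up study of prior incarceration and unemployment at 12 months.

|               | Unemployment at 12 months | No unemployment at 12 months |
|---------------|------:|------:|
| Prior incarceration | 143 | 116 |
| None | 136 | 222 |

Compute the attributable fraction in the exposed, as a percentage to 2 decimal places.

31.20

Cells: a = 143, b = 116, c = 136, d = 222.
Risk in exposed = 143/259 = 0.55212; risk in unexposed = 136/358 = 0.37989.
RR = 0.55212/0.37989 = 1.45338
AR% = (RR − 1)/RR × 100 = (1.45338 − 1)/1.45338 × 100 = 31.1951%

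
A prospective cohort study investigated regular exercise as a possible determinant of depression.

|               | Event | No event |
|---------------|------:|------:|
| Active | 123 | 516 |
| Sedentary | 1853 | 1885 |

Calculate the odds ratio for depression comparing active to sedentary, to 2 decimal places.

0.24

Cells: a = 123, b = 516, c = 1853, d = 1885.
OR = (a·d)/(b·c) = (123 × 1885) / (516 × 1853) = 231855 / 956148 = 0.24249
Exposure is associated with lower odds of depression (OR = 0.24 < 1).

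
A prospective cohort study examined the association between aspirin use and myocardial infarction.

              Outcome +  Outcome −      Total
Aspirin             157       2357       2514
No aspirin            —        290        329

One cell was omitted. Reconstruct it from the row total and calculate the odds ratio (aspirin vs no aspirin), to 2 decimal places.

The missing cell is in the unexposed row: 329 − 290 = 39.
So a = 157, b = 2357, c = 39, d = 290.
OR = (a·d)/(b·c) = (157 × 290) / (2357 × 39) = 45530 / 91923 = 0.49531

0.50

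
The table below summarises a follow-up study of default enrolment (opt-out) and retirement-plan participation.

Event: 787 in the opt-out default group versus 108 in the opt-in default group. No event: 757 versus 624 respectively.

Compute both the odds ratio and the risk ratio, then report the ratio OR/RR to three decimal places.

From the description: a = 787, b = 757, c = 108, d = 624.
OR = (787·624)/(757·108) = 491088/81756 = 6.00675
Risk in exposed = 787/1544 = 0.50972; risk in unexposed = 108/732 = 0.14754; RR = 3.45474
OR/RR = 6.00675 / 3.45474 = 1.73870
The outcome is not rare, so the OR lies further from 1 than the RR.

1.739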